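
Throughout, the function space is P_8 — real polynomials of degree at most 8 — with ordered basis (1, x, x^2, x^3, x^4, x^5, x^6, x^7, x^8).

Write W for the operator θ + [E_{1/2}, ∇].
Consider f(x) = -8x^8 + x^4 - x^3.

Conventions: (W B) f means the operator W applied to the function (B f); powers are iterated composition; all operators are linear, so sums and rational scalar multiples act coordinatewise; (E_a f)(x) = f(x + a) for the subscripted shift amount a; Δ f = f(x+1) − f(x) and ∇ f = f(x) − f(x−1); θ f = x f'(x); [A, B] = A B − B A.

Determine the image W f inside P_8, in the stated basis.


the result is g(x) = -64x^8 + 4x^4 - 3x^3

θ f = -64x^8 + 4x^4 - 3x^3
∇ f = -64x^7 + 224x^6 - 448x^5 + 560x^4 - 444x^3 + 215x^2 - 57x + 6
E_{1/2} ∇ f = -64x^7 - 112x^5 - 24x^3 - 3x^2 - 1/4
E_{1/2} f = -8x^8 - 32x^7 - 56x^6 - 56x^5 - 34x^4 - 13x^3 - (7/2)x^2 - (3/4)x - 3/32
∇ E_{1/2} f = -64x^7 - 112x^5 - 24x^3 - 3x^2 - 1/4
[E_{1/2}, ∇] f = 0
(θ + [E_{1/2}, ∇]) f = -64x^8 + 4x^4 - 3x^3


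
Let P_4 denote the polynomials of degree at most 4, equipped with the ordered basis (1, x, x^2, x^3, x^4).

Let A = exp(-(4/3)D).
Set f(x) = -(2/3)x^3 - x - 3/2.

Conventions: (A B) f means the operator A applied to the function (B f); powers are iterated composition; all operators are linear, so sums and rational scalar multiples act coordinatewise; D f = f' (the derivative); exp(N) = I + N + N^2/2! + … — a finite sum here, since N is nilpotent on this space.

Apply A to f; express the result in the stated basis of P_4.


the result is g(x) = -(2/3)x^3 + (8/3)x^2 - (41/9)x + 229/162

order-1 term: (8/3)x^2 + 4/3
order-2 term: -(32/9)x
order-3 term: 128/81
the series for exp(-(4/3)D) f terminates at order 3
exp(-(4/3)D) f = -(2/3)x^3 + (8/3)x^2 - (41/9)x + 229/162


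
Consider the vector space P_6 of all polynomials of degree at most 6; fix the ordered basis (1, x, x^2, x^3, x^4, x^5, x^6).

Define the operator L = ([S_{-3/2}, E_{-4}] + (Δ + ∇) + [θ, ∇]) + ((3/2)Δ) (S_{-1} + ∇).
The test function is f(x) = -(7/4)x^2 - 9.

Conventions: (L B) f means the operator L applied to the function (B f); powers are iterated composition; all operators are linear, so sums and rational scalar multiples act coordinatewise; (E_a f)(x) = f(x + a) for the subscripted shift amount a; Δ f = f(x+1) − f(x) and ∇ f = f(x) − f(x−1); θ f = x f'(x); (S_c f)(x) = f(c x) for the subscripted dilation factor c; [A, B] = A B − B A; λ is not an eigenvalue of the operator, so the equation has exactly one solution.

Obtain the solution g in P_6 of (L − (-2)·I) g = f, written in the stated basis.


the image equals g(x) = -(7/8)x^2 + (245/16)x + 4479/64

write g with unknown coordinates in the stated basis and equate coefficients in (L − (-2)·I) g = f
solving from the highest basis element down gives g = -(7/8)x^2 + (245/16)x + 4479/64
check: L g = -(245/8)x - 4767/32
so L g − (-2)·g = -(7/4)x^2 - 9 = f ✓


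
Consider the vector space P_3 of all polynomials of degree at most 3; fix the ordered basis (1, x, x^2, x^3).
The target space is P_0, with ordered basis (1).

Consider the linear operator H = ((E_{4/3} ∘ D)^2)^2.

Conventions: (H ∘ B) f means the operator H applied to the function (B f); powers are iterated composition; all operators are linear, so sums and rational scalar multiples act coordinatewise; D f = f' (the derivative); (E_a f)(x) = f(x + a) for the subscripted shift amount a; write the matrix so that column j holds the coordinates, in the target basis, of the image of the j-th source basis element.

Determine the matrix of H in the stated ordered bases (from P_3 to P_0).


image of 1: 0
image of x: 0
image of x^2: 0
image of x^3: 0
each image's coordinates form column j of the matrix

the matrix is [[0, 0, 0, 0]] (rows listed top to bottom)


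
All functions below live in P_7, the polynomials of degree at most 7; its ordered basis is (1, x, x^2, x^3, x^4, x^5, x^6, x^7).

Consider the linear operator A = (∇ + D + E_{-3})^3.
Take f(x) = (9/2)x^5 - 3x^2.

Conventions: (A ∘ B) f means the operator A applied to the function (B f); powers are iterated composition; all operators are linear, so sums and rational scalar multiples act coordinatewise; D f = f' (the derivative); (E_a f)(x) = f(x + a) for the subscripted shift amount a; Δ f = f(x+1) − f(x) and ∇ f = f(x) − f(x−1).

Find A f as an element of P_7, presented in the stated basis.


g(x) = (9/2)x^5 - (135/2)x^4 + 1350x^3 - 10263x^2 + 51858x - 103257

∇ f = (45/2)x^4 - 45x^3 + 45x^2 - (57/2)x + 15/2
D f = (45/2)x^4 - 6x
E_{-3} f = (9/2)x^5 - (135/2)x^4 + 405x^3 - 1218x^2 + (3681/2)x - 2241/2
(∇ + D + E_{-3}) f = (9/2)x^5 - (45/2)x^4 + 360x^3 - 1173x^2 + 1806x - 1113
∇ (∇ + D + E_{-3}) f = (45/2)x^4 - 135x^3 + 1260x^2 - (7077/2)x + 3366
D (∇ + D + E_{-3}) f = (45/2)x^4 - 90x^3 + 1080x^2 - 2346x + 1806
E_{-3} (∇ + D + E_{-3}) f = (9/2)x^5 - 90x^4 + 1035x^3 - 6843x^2 + (45633/2)x - 29724
(∇ + D + E_{-3}) (∇ + D + E_{-3}) f = (9/2)x^5 - 45x^4 + 810x^3 - 4503x^2 + 16932x - 24552
∇ (∇ + D + E_{-3}) (∇ + D + E_{-3}) f = (45/2)x^4 - 225x^3 + 2745x^2 - (23277/2)x + 44589/2
D (∇ + D + E_{-3}) (∇ + D + E_{-3}) f = (45/2)x^4 - 180x^3 + 2430x^2 - 9006x + 16932
E_{-3} (∇ + D + E_{-3}) (∇ + D + E_{-3}) f = (9/2)x^5 - (225/2)x^4 + 1755x^3 - 15438x^2 + (145005/2)x - 284967/2
(∇ + D + E_{-3}) (∇ + D + E_{-3}) (∇ + D + E_{-3}) f = (9/2)x^5 - (135/2)x^4 + 1350x^3 - 10263x^2 + 51858x - 103257


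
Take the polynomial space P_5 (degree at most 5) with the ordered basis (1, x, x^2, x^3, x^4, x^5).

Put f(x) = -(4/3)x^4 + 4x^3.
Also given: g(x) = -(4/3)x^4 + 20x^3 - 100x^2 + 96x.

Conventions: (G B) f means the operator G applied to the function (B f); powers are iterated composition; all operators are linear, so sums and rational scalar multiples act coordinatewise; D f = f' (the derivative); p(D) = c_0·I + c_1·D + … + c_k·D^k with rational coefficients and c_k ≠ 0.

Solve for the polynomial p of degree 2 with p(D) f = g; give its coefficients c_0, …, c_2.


c_0 = 1, c_1 = -3, c_2 = 4

D^0 f = -(4/3)x^4 + 4x^3
D^1 f = -(16/3)x^3 + 12x^2
D^2 f = -16x^2 + 24x
matching coefficients of g against c_0 f + c_1 Df + … from the top degree down determines the c_i
solution: c_0 = 1, c_1 = -3, c_2 = 4


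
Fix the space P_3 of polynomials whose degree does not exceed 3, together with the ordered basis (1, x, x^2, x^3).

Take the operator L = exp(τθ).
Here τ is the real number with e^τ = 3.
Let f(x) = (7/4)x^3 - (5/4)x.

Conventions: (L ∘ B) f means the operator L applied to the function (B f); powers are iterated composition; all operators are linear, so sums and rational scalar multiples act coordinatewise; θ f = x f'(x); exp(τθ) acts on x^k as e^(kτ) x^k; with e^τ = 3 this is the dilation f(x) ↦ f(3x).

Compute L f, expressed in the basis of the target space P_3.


exp(τθ) x^k = e^(kτ) x^k; with e^τ = 3 this sends x^k to 3^k x^k
x ↦ 3 x
x^3 ↦ 27 x^3
applying this coordinatewise to f: exp(τθ) f = (189/4)x^3 - (15/4)x

the image equals g(x) = (189/4)x^3 - (15/4)x


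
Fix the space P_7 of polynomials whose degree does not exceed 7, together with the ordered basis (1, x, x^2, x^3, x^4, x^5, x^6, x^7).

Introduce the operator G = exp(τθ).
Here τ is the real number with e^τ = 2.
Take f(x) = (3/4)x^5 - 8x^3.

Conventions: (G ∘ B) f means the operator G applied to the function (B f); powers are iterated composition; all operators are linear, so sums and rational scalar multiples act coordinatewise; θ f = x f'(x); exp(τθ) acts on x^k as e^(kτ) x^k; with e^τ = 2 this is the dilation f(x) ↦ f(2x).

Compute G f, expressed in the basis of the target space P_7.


exp(τθ) x^k = e^(kτ) x^k; with e^τ = 2 this sends x^k to 2^k x^k
x^3 ↦ 8 x^3
x^5 ↦ 32 x^5
applying this coordinatewise to f: exp(τθ) f = 24x^5 - 64x^3

the result is g(x) = 24x^5 - 64x^3


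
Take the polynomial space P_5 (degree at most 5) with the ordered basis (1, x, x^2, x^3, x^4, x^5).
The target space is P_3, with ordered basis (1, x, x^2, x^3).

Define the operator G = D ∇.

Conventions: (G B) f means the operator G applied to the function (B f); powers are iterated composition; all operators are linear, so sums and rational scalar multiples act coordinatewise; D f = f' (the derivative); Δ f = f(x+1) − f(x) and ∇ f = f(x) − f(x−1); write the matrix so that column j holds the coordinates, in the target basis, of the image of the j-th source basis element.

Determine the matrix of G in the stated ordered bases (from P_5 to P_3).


image of 1: 0
image of x: 0
image of x^2: 2
image of x^3: 6x - 3
image of x^4: 12x^2 - 12x + 4
image of x^5: 20x^3 - 30x^2 + 20x - 5
each image's coordinates form column j of the matrix

the matrix is [[0, 0, 2, -3, 4, -5]; [0, 0, 0, 6, -12, 20]; [0, 0, 0, 0, 12, -30]; [0, 0, 0, 0, 0, 20]] (rows listed top to bottom)


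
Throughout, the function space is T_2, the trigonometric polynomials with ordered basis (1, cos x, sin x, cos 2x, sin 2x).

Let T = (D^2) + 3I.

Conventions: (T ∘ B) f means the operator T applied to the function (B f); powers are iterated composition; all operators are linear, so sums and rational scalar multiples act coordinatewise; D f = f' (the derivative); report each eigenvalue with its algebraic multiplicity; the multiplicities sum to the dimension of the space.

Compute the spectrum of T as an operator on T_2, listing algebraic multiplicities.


image of 1: 3
image of cos x: 2cos x
image of sin x: 2sin x
image of cos 2x: -cos 2x
image of sin 2x: -sin 2x
the matrix is diagonal; its diagonal is (3, 2, 2, -1, -1)
for a triangular matrix the eigenvalues are the diagonal entries, with algebraic multiplicity their repetition count

λ = -1 (multiplicity 2), λ = 2 (multiplicity 2), λ = 3 (multiplicity 1)


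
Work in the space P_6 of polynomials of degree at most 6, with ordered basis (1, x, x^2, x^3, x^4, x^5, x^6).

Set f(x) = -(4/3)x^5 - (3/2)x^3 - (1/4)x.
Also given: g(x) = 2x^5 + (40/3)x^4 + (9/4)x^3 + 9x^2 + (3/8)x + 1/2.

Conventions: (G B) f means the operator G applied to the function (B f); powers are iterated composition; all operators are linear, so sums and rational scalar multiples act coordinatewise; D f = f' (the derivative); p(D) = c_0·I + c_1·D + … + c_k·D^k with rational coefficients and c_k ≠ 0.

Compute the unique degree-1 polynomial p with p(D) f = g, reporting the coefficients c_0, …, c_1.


D^0 f = -(4/3)x^5 - (3/2)x^3 - (1/4)x
D^1 f = -(20/3)x^4 - (9/2)x^2 - 1/4
matching coefficients of g against c_0 f + c_1 Df + … from the top degree down determines the c_i
solution: c_0 = -3/2, c_1 = -2

p(D) = -(3/2)·I − 2·D, i.e. c_0 = -3/2, c_1 = -2


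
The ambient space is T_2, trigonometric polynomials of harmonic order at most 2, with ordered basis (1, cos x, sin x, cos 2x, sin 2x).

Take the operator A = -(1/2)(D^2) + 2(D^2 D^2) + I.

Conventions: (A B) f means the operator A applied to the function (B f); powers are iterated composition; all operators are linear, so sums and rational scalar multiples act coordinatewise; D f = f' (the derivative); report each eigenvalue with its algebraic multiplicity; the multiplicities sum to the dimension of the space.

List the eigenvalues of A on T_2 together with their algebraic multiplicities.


λ = 1 (multiplicity 1), λ = 7/2 (multiplicity 2), λ = 35 (multiplicity 2)

image of 1: 1
image of cos x: (7/2)cos x
image of sin x: (7/2)sin x
image of cos 2x: 35cos 2x
image of sin 2x: 35sin 2x
the matrix is diagonal; its diagonal is (1, 7/2, 7/2, 35, 35)
for a triangular matrix the eigenvalues are the diagonal entries, with algebraic multiplicity their repetition count


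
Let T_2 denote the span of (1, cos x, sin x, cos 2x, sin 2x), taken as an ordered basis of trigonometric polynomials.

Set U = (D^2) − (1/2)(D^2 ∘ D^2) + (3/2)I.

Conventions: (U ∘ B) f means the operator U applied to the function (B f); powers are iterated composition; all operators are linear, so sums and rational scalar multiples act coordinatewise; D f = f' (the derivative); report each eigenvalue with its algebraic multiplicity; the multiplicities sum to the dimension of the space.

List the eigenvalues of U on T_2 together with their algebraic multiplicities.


image of 1: 3/2
image of cos x: 0
image of sin x: 0
image of cos 2x: -(21/2)cos 2x
image of sin 2x: -(21/2)sin 2x
the matrix is diagonal; its diagonal is (3/2, 0, 0, -21/2, -21/2)
for a triangular matrix the eigenvalues are the diagonal entries, with algebraic multiplicity their repetition count

λ = -21/2 (multiplicity 2), λ = 0 (multiplicity 2), λ = 3/2 (multiplicity 1)


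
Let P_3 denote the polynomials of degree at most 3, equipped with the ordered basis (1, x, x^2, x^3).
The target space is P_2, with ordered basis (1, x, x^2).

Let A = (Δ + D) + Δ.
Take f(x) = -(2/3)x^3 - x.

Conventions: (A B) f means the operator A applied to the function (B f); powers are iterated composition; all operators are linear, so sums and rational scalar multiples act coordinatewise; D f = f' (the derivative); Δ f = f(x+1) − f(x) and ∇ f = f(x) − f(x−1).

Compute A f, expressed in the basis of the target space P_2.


the image equals g(x) = -6x^2 - 4x - 13/3

Δ f = -2x^2 - 2x - 5/3
D f = -2x^2 - 1
(Δ + D) f = -4x^2 - 2x - 8/3
Δ f = -2x^2 - 2x - 5/3
((Δ + D) + Δ) f = -6x^2 - 4x - 13/3


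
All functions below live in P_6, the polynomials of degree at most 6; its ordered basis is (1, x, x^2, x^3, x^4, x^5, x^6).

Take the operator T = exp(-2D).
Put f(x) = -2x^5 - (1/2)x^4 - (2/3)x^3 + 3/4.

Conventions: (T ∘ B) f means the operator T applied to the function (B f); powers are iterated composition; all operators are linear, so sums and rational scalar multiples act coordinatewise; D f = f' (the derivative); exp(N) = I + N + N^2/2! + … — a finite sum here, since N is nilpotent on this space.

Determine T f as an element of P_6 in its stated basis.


the image equals g(x) = -2x^5 + (39/2)x^4 - (230/3)x^3 + 152x^2 - 152x + 745/12

order-1 term: 20x^4 + 4x^3 + 4x^2
order-2 term: -80x^3 - 12x^2 - 8x
order-3 term: 160x^2 + 16x + 16/3
order-4 term: -160x - 8
order-5 term: 64
the series for exp(-2D) f terminates at order 5
exp(-2D) f = -2x^5 + (39/2)x^4 - (230/3)x^3 + 152x^2 - 152x + 745/12


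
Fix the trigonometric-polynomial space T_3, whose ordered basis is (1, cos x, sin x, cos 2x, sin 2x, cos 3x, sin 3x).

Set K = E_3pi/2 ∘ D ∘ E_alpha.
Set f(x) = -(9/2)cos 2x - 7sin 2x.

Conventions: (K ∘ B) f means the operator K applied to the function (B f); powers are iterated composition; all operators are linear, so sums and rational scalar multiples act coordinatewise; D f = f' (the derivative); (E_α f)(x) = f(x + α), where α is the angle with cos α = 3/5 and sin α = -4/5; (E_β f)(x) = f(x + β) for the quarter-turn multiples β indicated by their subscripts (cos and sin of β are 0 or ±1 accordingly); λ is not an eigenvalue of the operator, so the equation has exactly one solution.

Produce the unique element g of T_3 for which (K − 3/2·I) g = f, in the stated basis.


g(x) = (1931/1201)cos 2x + (2142/1201)sin 2x

write g with unknown coordinates in the stated basis and equate coefficients in (K − 3/2·I) g = f
solving from the highest basis element down gives g = (1931/1201)cos 2x + (2142/1201)sin 2x
check: K g = -(2508/1201)cos 2x - (5194/1201)sin 2x
so K g − 3/2·g = -(9/2)cos 2x - 7sin 2x = f ✓


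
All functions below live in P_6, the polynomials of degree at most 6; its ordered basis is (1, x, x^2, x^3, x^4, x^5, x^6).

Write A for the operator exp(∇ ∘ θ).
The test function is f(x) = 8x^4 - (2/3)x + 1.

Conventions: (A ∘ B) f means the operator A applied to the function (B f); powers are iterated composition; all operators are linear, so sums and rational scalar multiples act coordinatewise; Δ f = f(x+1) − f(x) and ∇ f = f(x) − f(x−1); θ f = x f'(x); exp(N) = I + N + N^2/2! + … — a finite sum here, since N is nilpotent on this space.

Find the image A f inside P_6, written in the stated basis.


the image equals g(x) = 8x^4 + 128x^3 + 384x^2 - (194/3)x - 287/3

order-1 term: 128x^3 - 192x^2 + 128x - 98/3
order-2 term: 576x^2 - 960x + 448
order-3 term: 768x - 704
order-4 term: 192
the series for exp(∇ ∘ θ) f terminates at order 4
exp(∇ ∘ θ) f = 8x^4 + 128x^3 + 384x^2 - (194/3)x - 287/3


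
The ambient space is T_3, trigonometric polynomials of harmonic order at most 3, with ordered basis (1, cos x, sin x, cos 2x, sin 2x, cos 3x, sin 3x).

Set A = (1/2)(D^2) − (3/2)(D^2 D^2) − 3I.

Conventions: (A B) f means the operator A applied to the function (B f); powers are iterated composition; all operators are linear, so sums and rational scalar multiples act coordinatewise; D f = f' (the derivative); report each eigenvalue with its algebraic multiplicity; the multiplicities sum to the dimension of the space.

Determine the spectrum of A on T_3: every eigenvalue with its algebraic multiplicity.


λ = -129 (multiplicity 2), λ = -29 (multiplicity 2), λ = -5 (multiplicity 2), λ = -3 (multiplicity 1)

image of 1: -3
image of cos x: -5cos x
image of sin x: -5sin x
image of cos 2x: -29cos 2x
image of sin 2x: -29sin 2x
image of cos 3x: -129cos 3x
image of sin 3x: -129sin 3x
the matrix is diagonal; its diagonal is (-3, -5, -5, -29, -29, -129, -129)
for a triangular matrix the eigenvalues are the diagonal entries, with algebraic multiplicity their repetition count


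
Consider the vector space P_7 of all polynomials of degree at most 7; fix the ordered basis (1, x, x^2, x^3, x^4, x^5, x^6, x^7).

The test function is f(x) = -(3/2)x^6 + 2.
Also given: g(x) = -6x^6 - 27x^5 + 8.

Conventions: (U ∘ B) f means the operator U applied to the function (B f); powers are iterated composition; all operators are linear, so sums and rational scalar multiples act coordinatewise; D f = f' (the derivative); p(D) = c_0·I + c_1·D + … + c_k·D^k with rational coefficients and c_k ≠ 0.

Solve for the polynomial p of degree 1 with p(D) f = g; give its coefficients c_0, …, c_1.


D^0 f = -(3/2)x^6 + 2
D^1 f = -9x^5
matching coefficients of g against c_0 f + c_1 Df + … from the top degree down determines the c_i
solution: c_0 = 4, c_1 = 3

p(D) = 4·I + 3·D, i.e. c_0 = 4, c_1 = 3


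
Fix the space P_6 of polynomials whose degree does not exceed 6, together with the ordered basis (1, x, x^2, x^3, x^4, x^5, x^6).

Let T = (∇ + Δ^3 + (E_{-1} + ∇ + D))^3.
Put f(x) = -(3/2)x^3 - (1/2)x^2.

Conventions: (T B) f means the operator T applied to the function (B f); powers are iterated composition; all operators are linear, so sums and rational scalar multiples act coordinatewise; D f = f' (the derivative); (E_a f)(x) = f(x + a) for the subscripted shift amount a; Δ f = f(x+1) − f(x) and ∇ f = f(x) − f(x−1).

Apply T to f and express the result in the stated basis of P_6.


∇ f = -(9/2)x^2 + (7/2)x - 1
Δ f = -(9/2)x^2 - (11/2)x - 2
Δ Δ f = -9x - 10
Δ Δ Δ f = -9
E_{-1} f = -(3/2)x^3 + 4x^2 - (7/2)x + 1
∇ f = -(9/2)x^2 + (7/2)x - 1
D f = -(9/2)x^2 - x
(E_{-1} + ∇ + D) f = -(3/2)x^3 - 5x^2 - x
(∇ + Δ^3 + (E_{-1} + ∇ + D)) f = -(3/2)x^3 - (19/2)x^2 + (5/2)x - 10
∇ (∇ + Δ^3 + (E_{-1} + ∇ + D)) f = -(9/2)x^2 - (29/2)x + 21/2
Δ (∇ + Δ^3 + (E_{-1} + ∇ + D)) f = -(9/2)x^2 - (47/2)x - 17/2
Δ Δ (∇ + Δ^3 + (E_{-1} + ∇ + D)) f = -9x - 28
Δ Δ Δ (∇ + Δ^3 + (E_{-1} + ∇ + D)) f = -9
E_{-1} (∇ + Δ^3 + (E_{-1} + ∇ + D)) f = -(3/2)x^3 - 5x^2 + 17x - 41/2
∇ (∇ + Δ^3 + (E_{-1} + ∇ + D)) f = -(9/2)x^2 - (29/2)x + 21/2
D (∇ + Δ^3 + (E_{-1} + ∇ + D)) f = -(9/2)x^2 - 19x + 5/2
(E_{-1} + ∇ + D) (∇ + Δ^3 + (E_{-1} + ∇ + D)) f = -(3/2)x^3 - 14x^2 - (33/2)x - 15/2
(∇ + Δ^3 + (E_{-1} + ∇ + D)) (∇ + Δ^3 + (E_{-1} + ∇ + D)) f = -(3/2)x^3 - (37/2)x^2 - 31x - 6
∇ (∇ + Δ^3 + (E_{-1} + ∇ + D)) (∇ + Δ^3 + (E_{-1} + ∇ + D)) f = -(9/2)x^2 - (65/2)x - 14
Δ (∇ + Δ^3 + (E_{-1} + ∇ + D)) (∇ + Δ^3 + (E_{-1} + ∇ + D)) f = -(9/2)x^2 - (83/2)x - 51
Δ Δ (∇ + Δ^3 + (E_{-1} + ∇ + D)) (∇ + Δ^3 + (E_{-1} + ∇ + D)) f = -9x - 46
Δ Δ Δ (∇ + Δ^3 + (E_{-1} + ∇ + D)) (∇ + Δ^3 + (E_{-1} + ∇ + D)) f = -9
E_{-1} (∇ + Δ^3 + (E_{-1} + ∇ + D)) (∇ + Δ^3 + (E_{-1} + ∇ + D)) f = -(3/2)x^3 - 14x^2 + (3/2)x + 8
∇ (∇ + Δ^3 + (E_{-1} + ∇ + D)) (∇ + Δ^3 + (E_{-1} + ∇ + D)) f = -(9/2)x^2 - (65/2)x - 14
D (∇ + Δ^3 + (E_{-1} + ∇ + D)) (∇ + Δ^3 + (E_{-1} + ∇ + D)) f = -(9/2)x^2 - 37x - 31
(E_{-1} + ∇ + D) (∇ + Δ^3 + (E_{-1} + ∇ + D)) (∇ + Δ^3 + (E_{-1} + ∇ + D)) f = -(3/2)x^3 - 23x^2 - 68x - 37
(∇ + Δ^3 + (E_{-1} + ∇ + D)) (∇ + Δ^3 + (E_{-1} + ∇ + D)) (∇ + Δ^3 + (E_{-1} + ∇ + D)) f = -(3/2)x^3 - (55/2)x^2 - (201/2)x - 60

the image equals g(x) = -(3/2)x^3 - (55/2)x^2 - (201/2)x - 60


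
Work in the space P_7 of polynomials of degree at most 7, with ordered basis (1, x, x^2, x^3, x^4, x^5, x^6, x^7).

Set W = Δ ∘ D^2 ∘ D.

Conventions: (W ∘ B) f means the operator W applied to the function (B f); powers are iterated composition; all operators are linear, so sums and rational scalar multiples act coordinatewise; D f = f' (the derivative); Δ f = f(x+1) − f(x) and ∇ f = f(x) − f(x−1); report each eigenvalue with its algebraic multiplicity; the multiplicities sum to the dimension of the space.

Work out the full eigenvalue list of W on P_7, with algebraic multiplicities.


image of 1: 0
image of x: 0
image of x^2: 0
image of x^3: 0
image of x^4: 24
image of x^5: 120x + 60
image of x^6: 360x^2 + 360x + 120
image of x^7: 840x^3 + 1260x^2 + 840x + 210
the matrix is upper triangular; its diagonal is (0, 0, 0, 0, 0, 0, 0, 0)
for a triangular matrix the eigenvalues are the diagonal entries, with algebraic multiplicity their repetition count

λ = 0 (multiplicity 8)


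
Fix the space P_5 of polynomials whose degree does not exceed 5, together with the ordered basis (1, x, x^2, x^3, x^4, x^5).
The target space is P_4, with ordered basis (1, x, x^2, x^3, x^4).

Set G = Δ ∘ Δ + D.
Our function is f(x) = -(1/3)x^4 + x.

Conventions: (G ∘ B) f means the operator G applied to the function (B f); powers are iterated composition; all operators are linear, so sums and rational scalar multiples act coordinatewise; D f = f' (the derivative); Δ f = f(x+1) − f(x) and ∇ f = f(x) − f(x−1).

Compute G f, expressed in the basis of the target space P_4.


the image equals g(x) = -(4/3)x^3 - 4x^2 - 8x - 11/3

Δ f = -(4/3)x^3 - 2x^2 - (4/3)x + 2/3
Δ Δ f = -4x^2 - 8x - 14/3
D f = -(4/3)x^3 + 1
(Δ ∘ Δ + D) f = -(4/3)x^3 - 4x^2 - 8x - 11/3


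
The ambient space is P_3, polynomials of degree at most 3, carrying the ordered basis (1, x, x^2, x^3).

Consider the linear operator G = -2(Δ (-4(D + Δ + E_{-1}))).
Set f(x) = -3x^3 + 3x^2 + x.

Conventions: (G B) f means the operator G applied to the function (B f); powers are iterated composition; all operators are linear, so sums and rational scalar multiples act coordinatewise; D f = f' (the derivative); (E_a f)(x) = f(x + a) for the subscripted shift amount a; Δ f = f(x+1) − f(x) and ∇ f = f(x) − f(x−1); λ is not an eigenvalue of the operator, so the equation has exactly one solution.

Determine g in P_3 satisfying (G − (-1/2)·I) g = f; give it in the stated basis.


write g with unknown coordinates in the stated basis and equate coefficients in (G − (-1/2)·I) g = f
solving from the highest basis element down gives g = -6x^3 + 294x^2 - 8542x + 123520
check: G g = -144x^2 + 4272x - 61760
so G g − (-1/2)·g = -3x^3 + 3x^2 + x = f ✓

the result is g(x) = -6x^3 + 294x^2 - 8542x + 123520


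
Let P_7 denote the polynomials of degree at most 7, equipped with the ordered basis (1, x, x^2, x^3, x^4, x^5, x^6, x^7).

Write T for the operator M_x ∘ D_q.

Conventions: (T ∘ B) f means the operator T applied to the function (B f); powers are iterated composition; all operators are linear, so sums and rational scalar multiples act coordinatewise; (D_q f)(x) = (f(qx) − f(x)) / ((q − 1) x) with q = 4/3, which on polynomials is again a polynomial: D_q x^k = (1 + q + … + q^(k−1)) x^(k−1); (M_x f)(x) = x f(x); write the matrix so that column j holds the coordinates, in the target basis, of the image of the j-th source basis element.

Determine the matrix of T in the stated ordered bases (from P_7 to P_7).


the matrix is [[0, 0, 0, 0, 0, 0, 0, 0]; [0, 1, 0, 0, 0, 0, 0, 0]; [0, 0, 7/3, 0, 0, 0, 0, 0]; [0, 0, 0, 37/9, 0, 0, 0, 0]; [0, 0, 0, 0, 175/27, 0, 0, 0]; [0, 0, 0, 0, 0, 781/81, 0, 0]; [0, 0, 0, 0, 0, 0, 3367/243, 0]; [0, 0, 0, 0, 0, 0, 0, 14197/729]] (rows listed top to bottom)

image of 1: 0
image of x: x
image of x^2: (7/3)x^2
image of x^3: (37/9)x^3
image of x^4: (175/27)x^4
image of x^5: (781/81)x^5
image of x^6: (3367/243)x^6
image of x^7: (14197/729)x^7
each image's coordinates form column j of the matrix


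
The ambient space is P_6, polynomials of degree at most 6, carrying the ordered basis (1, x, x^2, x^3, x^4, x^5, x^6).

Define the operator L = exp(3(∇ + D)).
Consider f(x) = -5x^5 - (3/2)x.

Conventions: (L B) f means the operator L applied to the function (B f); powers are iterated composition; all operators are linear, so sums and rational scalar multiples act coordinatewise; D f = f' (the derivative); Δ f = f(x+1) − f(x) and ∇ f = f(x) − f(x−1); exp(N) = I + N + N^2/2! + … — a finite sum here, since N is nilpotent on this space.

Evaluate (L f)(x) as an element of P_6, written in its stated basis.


the image equals g(x) = -5x^5 - 150x^4 - 1650x^3 - 8250x^2 - (37203/2)x - 15054

order-1 term: -150x^4 + 150x^3 - 150x^2 + 75x - 24
order-2 term: -1800x^3 + 2700x^2 - 2475x + 900
order-3 term: -10800x^2 + 16200x - 9450
order-4 term: -32400x + 32400
order-5 term: -38880
the series for exp(3(∇ + D)) f terminates at order 5
exp(3(∇ + D)) f = -5x^5 - 150x^4 - 1650x^3 - 8250x^2 - (37203/2)x - 15054


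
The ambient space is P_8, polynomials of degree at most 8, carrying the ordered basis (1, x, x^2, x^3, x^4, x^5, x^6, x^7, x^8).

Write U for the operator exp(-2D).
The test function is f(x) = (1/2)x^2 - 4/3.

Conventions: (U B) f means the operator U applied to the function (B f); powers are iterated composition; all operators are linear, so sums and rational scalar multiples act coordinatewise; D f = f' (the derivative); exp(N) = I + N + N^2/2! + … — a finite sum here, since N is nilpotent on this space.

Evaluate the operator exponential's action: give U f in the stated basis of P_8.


order-1 term: -2x
order-2 term: 2
the series for exp(-2D) f terminates at order 2
exp(-2D) f = (1/2)x^2 - 2x + 2/3

the image equals g(x) = (1/2)x^2 - 2x + 2/3


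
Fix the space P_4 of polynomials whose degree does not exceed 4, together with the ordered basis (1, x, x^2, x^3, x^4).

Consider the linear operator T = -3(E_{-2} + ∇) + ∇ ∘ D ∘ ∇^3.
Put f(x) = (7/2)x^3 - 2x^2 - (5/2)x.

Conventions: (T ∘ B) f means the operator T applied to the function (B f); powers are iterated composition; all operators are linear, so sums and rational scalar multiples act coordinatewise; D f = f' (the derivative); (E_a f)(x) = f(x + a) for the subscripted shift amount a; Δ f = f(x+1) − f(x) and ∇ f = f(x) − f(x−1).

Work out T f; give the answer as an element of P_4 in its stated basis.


E_{-2} f = (7/2)x^3 - 23x^2 + (95/2)x - 31
∇ f = (21/2)x^2 - (29/2)x + 3
(E_{-2} + ∇) f = (7/2)x^3 - (25/2)x^2 + 33x - 28
(-3(E_{-2} + ∇)) f = -(21/2)x^3 + (75/2)x^2 - 99x + 84
∇ f = (21/2)x^2 - (29/2)x + 3
∇ ∇ f = 21x - 25
∇ ∇ ∇ f = 21
D ∇^3 f = 0
∇ D ∇^3 f = 0
(-3(E_{-2} + ∇) + ∇ ∘ D ∘ ∇^3) f = -(21/2)x^3 + (75/2)x^2 - 99x + 84

the image equals g(x) = -(21/2)x^3 + (75/2)x^2 - 99x + 84


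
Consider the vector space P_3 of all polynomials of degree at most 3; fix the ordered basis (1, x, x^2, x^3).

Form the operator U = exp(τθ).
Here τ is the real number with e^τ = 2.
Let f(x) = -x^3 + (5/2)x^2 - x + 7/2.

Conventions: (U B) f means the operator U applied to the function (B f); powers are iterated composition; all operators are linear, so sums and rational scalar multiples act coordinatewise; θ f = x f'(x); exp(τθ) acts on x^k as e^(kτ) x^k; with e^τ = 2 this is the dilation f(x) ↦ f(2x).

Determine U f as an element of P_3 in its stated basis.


exp(τθ) x^k = e^(kτ) x^k; with e^τ = 2 this sends x^k to 2^k x^k
x ↦ 2 x
x^2 ↦ 4 x^2
x^3 ↦ 8 x^3
applying this coordinatewise to f: exp(τθ) f = -8x^3 + 10x^2 - 2x + 7/2

the result is g(x) = -8x^3 + 10x^2 - 2x + 7/2


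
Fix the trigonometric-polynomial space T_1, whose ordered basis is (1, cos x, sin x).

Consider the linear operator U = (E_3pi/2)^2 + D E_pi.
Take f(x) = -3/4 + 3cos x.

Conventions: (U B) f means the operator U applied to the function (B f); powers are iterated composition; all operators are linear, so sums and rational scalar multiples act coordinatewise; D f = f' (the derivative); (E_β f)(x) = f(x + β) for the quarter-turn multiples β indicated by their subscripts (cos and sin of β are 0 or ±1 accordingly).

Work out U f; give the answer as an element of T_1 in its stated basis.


E_3pi/2 f = -3/4 + 3sin x
E_3pi/2 E_3pi/2 f = -3/4 - 3cos x
E_pi f = -3/4 - 3cos x
D E_pi f = 3sin x
((E_3pi/2)^2 + D E_pi) f = -3/4 - 3cos x + 3sin x

the image equals g(x) = -3/4 - 3cos x + 3sin x


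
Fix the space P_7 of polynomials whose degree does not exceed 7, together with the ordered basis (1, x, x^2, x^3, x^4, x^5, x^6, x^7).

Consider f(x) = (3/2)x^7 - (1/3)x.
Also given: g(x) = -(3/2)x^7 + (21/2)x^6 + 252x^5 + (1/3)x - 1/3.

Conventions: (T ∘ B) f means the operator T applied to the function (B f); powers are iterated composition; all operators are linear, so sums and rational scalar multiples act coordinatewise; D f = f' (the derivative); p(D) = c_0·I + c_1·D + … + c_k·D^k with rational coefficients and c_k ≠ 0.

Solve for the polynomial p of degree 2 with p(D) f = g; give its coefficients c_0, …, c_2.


D^0 f = (3/2)x^7 - (1/3)x
D^1 f = (21/2)x^6 - 1/3
D^2 f = 63x^5
matching coefficients of g against c_0 f + c_1 Df + … from the top degree down determines the c_i
solution: c_0 = -1, c_1 = 1, c_2 = 4

c_0 = -1, c_1 = 1, c_2 = 4


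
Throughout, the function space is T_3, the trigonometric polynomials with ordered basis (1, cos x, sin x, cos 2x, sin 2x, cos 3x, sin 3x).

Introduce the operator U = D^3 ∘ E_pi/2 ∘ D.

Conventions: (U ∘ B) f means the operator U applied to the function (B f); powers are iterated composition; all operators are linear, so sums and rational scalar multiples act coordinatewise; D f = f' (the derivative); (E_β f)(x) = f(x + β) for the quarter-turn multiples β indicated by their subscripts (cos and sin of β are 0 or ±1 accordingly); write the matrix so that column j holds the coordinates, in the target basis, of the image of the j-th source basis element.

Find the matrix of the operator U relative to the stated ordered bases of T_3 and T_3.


the matrix is [[0, 0, 0, 0, 0, 0, 0]; [0, 0, 1, 0, 0, 0, 0]; [0, -1, 0, 0, 0, 0, 0]; [0, 0, 0, -16, 0, 0, 0]; [0, 0, 0, 0, -16, 0, 0]; [0, 0, 0, 0, 0, 0, -81]; [0, 0, 0, 0, 0, 81, 0]] (rows listed top to bottom)

image of 1: 0
image of cos x: -sin x
image of sin x: cos x
image of cos 2x: -16cos 2x
image of sin 2x: -16sin 2x
image of cos 3x: 81sin 3x
image of sin 3x: -81cos 3x
each image's coordinates form column j of the matrix


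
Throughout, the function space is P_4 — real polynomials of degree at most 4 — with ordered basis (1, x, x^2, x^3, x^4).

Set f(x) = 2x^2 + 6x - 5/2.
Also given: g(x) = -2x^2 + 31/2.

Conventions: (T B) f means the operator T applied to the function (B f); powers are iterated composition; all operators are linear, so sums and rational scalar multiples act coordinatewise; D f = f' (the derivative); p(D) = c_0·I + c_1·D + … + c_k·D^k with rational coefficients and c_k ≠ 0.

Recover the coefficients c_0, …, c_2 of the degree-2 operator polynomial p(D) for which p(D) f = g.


p(D) = -I + (3/2)·D + D^2, i.e. c_0 = -1, c_1 = 3/2, c_2 = 1

D^0 f = 2x^2 + 6x - 5/2
D^1 f = 4x + 6
D^2 f = 4
matching coefficients of g against c_0 f + c_1 Df + … from the top degree down determines the c_i
solution: c_0 = -1, c_1 = 3/2, c_2 = 1


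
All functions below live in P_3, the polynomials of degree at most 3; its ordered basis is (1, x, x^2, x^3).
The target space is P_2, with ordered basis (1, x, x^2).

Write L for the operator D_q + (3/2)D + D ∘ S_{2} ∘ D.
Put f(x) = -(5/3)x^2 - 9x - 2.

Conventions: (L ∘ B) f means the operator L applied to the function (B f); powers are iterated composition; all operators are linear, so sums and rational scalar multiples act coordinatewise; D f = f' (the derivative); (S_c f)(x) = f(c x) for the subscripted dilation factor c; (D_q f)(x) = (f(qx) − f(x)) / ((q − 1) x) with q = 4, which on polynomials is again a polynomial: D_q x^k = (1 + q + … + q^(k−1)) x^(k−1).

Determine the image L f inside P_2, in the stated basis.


the result is g(x) = -(40/3)x - 175/6

D_q f = -(25/3)x - 9
D f = -(10/3)x - 9
((3/2)D) f = -5x - 27/2
D f = -(10/3)x - 9
S_{2} D f = -(20/3)x - 9
D S_{2} D f = -20/3
(D_q + (3/2)D + D ∘ S_{2} ∘ D) f = -(40/3)x - 175/6


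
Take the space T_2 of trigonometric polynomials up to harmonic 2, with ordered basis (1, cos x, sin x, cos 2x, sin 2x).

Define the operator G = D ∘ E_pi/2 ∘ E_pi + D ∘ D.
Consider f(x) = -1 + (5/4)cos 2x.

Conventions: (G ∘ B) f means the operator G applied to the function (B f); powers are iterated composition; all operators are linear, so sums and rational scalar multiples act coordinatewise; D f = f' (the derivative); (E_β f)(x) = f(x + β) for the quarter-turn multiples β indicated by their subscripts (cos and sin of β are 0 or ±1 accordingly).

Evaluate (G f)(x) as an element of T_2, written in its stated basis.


the image equals g(x) = -5cos 2x + (5/2)sin 2x

E_pi f = -1 + (5/4)cos 2x
E_pi/2 E_pi f = -1 - (5/4)cos 2x
D E_pi/2 E_pi f = (5/2)sin 2x
D f = -(5/2)sin 2x
D D f = -5cos 2x
(D ∘ E_pi/2 ∘ E_pi + D ∘ D) f = -5cos 2x + (5/2)sin 2x


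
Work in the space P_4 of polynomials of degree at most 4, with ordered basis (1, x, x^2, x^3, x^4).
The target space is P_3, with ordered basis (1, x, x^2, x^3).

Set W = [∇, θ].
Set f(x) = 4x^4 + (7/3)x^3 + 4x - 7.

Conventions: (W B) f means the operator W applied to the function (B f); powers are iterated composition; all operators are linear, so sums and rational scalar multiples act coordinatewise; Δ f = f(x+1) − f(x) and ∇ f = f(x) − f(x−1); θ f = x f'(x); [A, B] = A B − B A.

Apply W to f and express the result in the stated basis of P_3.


θ f = 16x^4 + 7x^3 + 4x
∇ θ f = 64x^3 - 75x^2 + 43x - 5
∇ f = 16x^3 - 17x^2 + 9x + 7/3
θ ∇ f = 48x^3 - 34x^2 + 9x
[∇, θ] f = 16x^3 - 41x^2 + 34x - 5

the image equals g(x) = 16x^3 - 41x^2 + 34x - 5


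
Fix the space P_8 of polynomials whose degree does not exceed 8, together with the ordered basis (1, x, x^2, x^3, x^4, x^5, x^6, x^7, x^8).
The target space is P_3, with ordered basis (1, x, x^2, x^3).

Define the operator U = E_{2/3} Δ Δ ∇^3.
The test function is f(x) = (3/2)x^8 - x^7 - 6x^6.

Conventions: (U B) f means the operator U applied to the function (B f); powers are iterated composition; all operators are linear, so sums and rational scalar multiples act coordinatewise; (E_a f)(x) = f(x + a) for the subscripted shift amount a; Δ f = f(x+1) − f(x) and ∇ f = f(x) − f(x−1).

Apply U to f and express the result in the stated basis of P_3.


∇ f = 12x^7 - 49x^6 + 69x^5 - 50x^4 - x^3 + 27x^2 - 17x + 7/2
∇ ∇ f = 84x^6 - 546x^5 + 1500x^4 - 2290x^3 + 1974x^2 - 866x + 135
∇ ∇ ∇ f = 504x^5 - 3990x^4 + 13140x^3 - 22590x^2 + 20052x - 7260
Δ ∇^3 f = 2520x^4 - 10920x^3 + 20520x^2 - 19200x + 7116
Δ Δ ∇^3 f = 10080x^3 - 17640x^2 + 18360x - 7080
E_{2/3} Δ Δ ∇^3 f = 10080x^3 + 2520x^2 + 8280x + 920/3

the image equals g(x) = 10080x^3 + 2520x^2 + 8280x + 920/3


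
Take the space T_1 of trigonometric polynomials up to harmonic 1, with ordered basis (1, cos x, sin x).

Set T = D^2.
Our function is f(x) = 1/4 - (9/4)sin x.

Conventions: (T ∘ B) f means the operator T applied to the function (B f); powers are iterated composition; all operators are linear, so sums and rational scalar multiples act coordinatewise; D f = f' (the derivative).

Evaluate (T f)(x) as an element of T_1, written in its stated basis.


the image equals g(x) = (9/4)sin x

D f = -(9/4)cos x
D D f = (9/4)sin x


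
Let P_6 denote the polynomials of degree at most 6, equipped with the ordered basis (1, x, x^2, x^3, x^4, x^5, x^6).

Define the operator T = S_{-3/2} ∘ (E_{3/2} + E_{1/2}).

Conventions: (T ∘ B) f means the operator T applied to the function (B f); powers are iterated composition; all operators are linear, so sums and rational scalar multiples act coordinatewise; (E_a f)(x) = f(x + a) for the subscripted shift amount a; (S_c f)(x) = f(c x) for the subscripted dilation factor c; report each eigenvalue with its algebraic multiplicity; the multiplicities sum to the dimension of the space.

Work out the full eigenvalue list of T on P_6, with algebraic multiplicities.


image of 1: 2
image of x: -3x + 2
image of x^2: (9/2)x^2 - 6x + 5/2
image of x^3: -(27/4)x^3 + (27/2)x^2 - (45/4)x + 7/2
image of x^4: (81/8)x^4 - 27x^3 + (135/4)x^2 - 21x + 41/8
image of x^5: -(243/16)x^5 + (405/8)x^4 - (675/8)x^3 + (315/4)x^2 - (615/16)x + 61/8
image of x^6: (729/32)x^6 - (729/8)x^5 + (6075/32)x^4 - (945/4)x^3 + (5535/32)x^2 - (549/8)x + 365/32
the matrix is upper triangular; its diagonal is (2, -3, 9/2, -27/4, 81/8, -243/16, 729/32)
for a triangular matrix the eigenvalues are the diagonal entries, with algebraic multiplicity their repetition count

λ = -243/16 (multiplicity 1), λ = -27/4 (multiplicity 1), λ = -3 (multiplicity 1), λ = 2 (multiplicity 1), λ = 9/2 (multiplicity 1), λ = 81/8 (multiplicity 1), λ = 729/32 (multiplicity 1)


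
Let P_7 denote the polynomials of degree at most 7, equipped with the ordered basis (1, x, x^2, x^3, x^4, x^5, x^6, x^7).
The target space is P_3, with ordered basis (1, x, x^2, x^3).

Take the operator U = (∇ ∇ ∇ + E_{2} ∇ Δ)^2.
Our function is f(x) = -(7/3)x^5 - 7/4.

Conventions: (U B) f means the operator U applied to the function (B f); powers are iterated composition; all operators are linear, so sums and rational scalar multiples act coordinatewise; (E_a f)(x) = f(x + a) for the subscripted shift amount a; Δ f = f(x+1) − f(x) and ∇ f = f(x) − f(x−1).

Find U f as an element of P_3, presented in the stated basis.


the image equals g(x) = -280x - 1680

∇ f = -(35/3)x^4 + (70/3)x^3 - (70/3)x^2 + (35/3)x - 7/3
∇ ∇ f = -(140/3)x^3 + 140x^2 - (490/3)x + 70
∇ ∇ ∇ f = -140x^2 + 420x - 350
Δ f = -(35/3)x^4 - (70/3)x^3 - (70/3)x^2 - (35/3)x - 7/3
∇ Δ f = -(140/3)x^3 - (70/3)x
E_{2} ∇ Δ f = -(140/3)x^3 - 280x^2 - (1750/3)x - 420
(∇ ∇ ∇ + E_{2} ∇ Δ) f = -(140/3)x^3 - 420x^2 - (490/3)x - 770
∇ (∇ ∇ ∇ + E_{2} ∇ Δ) f = -140x^2 - 700x + 210
∇ ∇ (∇ ∇ ∇ + E_{2} ∇ Δ) f = -280x - 560
∇ ∇ ∇ (∇ ∇ ∇ + E_{2} ∇ Δ) f = -280
Δ (∇ ∇ ∇ + E_{2} ∇ Δ) f = -140x^2 - 980x - 630
∇ Δ (∇ ∇ ∇ + E_{2} ∇ Δ) f = -280x - 840
E_{2} ∇ Δ (∇ ∇ ∇ + E_{2} ∇ Δ) f = -280x - 1400
(∇ ∇ ∇ + E_{2} ∇ Δ) (∇ ∇ ∇ + E_{2} ∇ Δ) f = -280x - 1680


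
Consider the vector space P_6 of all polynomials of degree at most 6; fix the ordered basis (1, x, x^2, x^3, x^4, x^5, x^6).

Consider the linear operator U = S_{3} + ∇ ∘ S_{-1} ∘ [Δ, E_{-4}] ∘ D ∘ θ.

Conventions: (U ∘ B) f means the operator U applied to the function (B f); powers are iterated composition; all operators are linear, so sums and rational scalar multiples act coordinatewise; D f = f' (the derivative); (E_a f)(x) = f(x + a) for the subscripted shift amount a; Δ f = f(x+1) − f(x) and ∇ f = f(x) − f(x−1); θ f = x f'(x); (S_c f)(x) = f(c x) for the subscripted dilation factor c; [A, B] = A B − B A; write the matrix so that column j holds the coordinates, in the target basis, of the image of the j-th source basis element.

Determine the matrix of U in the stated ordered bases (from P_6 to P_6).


the matrix is [[1, 0, 0, 0, 0, 0, 0]; [0, 3, 0, 0, 0, 0, 0]; [0, 0, 9, 0, 0, 0, 0]; [0, 0, 0, 27, 0, 0, 0]; [0, 0, 0, 0, 81, 0, 0]; [0, 0, 0, 0, 0, 243, 0]; [0, 0, 0, 0, 0, 0, 729]] (rows listed top to bottom)

image of 1: 1
image of x: 3x
image of x^2: 9x^2
image of x^3: 27x^3
image of x^4: 81x^4
image of x^5: 243x^5
image of x^6: 729x^6
each image's coordinates form column j of the matrix
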